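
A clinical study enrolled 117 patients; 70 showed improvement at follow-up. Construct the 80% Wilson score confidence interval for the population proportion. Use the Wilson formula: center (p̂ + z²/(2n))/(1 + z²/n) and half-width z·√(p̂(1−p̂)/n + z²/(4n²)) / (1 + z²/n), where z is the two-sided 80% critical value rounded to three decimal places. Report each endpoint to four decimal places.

p̂ = 70/117 = 0.59829; z = 1.282, so z² = 1.643524.
1 + z²/n = 1.014047.
Adjusted center: (0.59829 + z²/(2n))/1.014047 = 0.59693.
Radicand: p̂(1−p̂)/n + z²/(4n²) = 0.002054179 + 0.000030015 = 0.002084194.
Half-width = 1.282·√0.002084194/1.014047 = 0.05772.
So the interval runs from 0.5392 to 0.6546.

(0.5392, 0.6546)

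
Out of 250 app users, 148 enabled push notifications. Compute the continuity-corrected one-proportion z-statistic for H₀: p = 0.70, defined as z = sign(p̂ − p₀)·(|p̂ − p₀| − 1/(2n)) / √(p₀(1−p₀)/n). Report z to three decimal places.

With x = 148 successes in n = 250, p̂ = 0.59200. p̂ − p₀ = -0.108000.
Continuity correction 1/(2n) = 1/500 = 0.002000.
Corrected numerator: |-0.108000| − 0.002000 = 0.106000.
Under H₀, SE = √(p₀(1−p₀)/n) = √(0.70·0.30/250) = √0.000840000 = 0.028983.
z = −0.106000/0.028983 = -3.657.

z = -3.657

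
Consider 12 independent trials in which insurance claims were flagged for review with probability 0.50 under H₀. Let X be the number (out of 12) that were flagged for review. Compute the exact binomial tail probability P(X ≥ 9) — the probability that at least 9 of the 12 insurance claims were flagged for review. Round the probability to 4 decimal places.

P = 0.0730

X is binomial with n = 12 and p = 0.50.
P(X ≥ 9) = C(12,9)·0.50^9·0.50^3 + C(12,10)·0.50^10·0.50^2 + C(12,11)·0.50^11·0.50^1 + C(12,12)·0.50^12·0.50^0.
= 0.053711 + 0.016113 + 0.002930 + 0.000244 = 0.0730.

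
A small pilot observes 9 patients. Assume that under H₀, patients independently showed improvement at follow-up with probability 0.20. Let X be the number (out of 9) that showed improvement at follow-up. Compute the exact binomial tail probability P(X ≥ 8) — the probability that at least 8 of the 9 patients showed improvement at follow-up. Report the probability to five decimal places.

P = 0.00002

X is binomial with n = 9 and p = 0.20.
P(X ≥ 8) = C(9,8)·0.20^8·0.80^1 + C(9,9)·0.20^9·0.80^0.
= 0.000018 + 0.000001 = 0.00002.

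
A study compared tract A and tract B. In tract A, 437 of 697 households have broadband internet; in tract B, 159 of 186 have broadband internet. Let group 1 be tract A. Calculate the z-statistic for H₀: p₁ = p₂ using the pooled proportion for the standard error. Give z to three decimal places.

z = -5.895

Sample proportions: p̂₁ = 437/697 = 0.62697 and p̂₂ = 159/186 = 0.85484.
Pooled p̂ = (437+159)/(697+186) = 596/883 = 0.67497.
Pooled SE = √[0.2193849·0.00681106] ≈ 0.038655.
z = -0.22787/0.038655 = -5.895.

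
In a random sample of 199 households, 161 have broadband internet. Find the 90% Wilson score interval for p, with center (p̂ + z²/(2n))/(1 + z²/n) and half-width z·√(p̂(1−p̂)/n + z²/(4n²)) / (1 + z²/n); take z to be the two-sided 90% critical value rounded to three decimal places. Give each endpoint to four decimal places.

p̂ = 161/199 = 0.80905; z = 1.645, so z² = 2.706025.
Denominator 1 + z²/n = 1 + 2.706025/199 = 1.013598.
Adjusted center: (0.80905 + z²/(2n))/1.013598 = 0.80490.
Radicand: p̂(1−p̂)/n + z²/(4n²) = 0.000776337 + 0.000017083 = 0.000793420.
Half-width = 1.645·√0.000793420/1.013598 = 0.04571.
Interval: 0.80490 ± 0.04571 → (0.7592, 0.8506).

(0.7592, 0.8506)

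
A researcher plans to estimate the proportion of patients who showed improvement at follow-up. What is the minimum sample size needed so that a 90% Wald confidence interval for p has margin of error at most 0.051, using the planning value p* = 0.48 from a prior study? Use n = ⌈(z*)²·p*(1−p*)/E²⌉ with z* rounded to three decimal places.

The 90% critical value is z* = 1.645.
p*(1−p*) = 0.2496.
(z*)²·p*(1−p*)/E² = 2.706025·0.2496/0.002601 = 259.679.
Rounding up, n = 260.

n = 260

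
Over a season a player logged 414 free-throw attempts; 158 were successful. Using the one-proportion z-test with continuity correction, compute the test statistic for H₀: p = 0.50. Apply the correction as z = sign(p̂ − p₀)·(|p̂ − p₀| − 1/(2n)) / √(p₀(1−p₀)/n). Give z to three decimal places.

z = -4.767

The sample proportion is 158/414 = 0.38164. p̂ − p₀ = -0.118357.
1/(2n) = 0.001208.
Corrected numerator: |-0.118357| − 0.001208 = 0.117149.
SE₀ = √(0.50·0.50/414) = 0.024574.
z = (−)0.117149/0.024574 = -4.767.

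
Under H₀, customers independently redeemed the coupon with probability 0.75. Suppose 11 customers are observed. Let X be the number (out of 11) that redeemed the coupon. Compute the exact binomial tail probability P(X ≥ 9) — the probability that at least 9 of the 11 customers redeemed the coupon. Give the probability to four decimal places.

P = 0.4552

X is binomial with n = 11 and p = 0.75.
P(X ≥ 9) = C(11,9)·0.75^9·0.25^2 + C(11,10)·0.75^10·0.25^1 + C(11,11)·0.75^11·0.25^0.
= 0.258104 + 0.154862 + 0.042235 = 0.4552.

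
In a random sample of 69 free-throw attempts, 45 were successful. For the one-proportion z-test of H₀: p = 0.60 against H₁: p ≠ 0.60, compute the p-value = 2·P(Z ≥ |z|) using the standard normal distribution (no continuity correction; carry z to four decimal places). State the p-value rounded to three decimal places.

p-value = 0.376

With x = 45 successes in n = 69, p̂ = 0.65217.
Under H₀, SE = √(p₀(1−p₀)/n) = √(0.60·0.40/69) = √0.003478261 = 0.058977.
z = (p̂ − p₀)/SE = (45/69 − 0.60)/0.058977 ≈ 0.8847.
p-value = 2·P(Z ≥ |z|) with z = 0.8847 → 0.376.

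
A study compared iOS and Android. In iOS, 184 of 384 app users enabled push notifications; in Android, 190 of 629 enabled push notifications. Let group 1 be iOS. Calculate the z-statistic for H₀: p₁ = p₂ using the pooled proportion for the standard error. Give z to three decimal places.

p̂₁ = 184/384 = 0.47917, p̂₂ = 190/629 = 0.30207.
Pooling: p̂ = 374/1013 = 0.36920.
SE = √[p̂(1−p̂)(1/n₁+1/n₂)] = √[0.36920·0.63080·(1/384+1/629)] ≈ 0.031253.
z = 0.17710/0.031253 = 5.667.

z = 5.667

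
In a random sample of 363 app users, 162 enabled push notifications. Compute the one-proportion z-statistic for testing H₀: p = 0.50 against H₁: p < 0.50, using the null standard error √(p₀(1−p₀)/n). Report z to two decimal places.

The sample proportion is 162/363 = 0.44628.
Under H₀, SE = √(p₀(1−p₀)/n) = √(0.50·0.50/363) = √0.000688705 = 0.026243.
Test statistic: z = -0.05372/0.026243 = -2.05.

z = -2.05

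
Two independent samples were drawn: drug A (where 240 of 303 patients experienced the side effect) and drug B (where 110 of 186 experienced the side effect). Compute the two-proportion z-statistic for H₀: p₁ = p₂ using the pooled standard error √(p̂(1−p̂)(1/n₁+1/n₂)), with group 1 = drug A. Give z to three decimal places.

z = 4.776

p̂₁ = 240/303 = 0.79208, p̂₂ = 110/186 = 0.59140.
Pooled p̂ = (240+110)/(303+186) = 350/489 = 0.71575.
Pooled SE = √[0.2034535·0.00867667] ≈ 0.042015.
z = 0.20068/0.042015 = 4.776.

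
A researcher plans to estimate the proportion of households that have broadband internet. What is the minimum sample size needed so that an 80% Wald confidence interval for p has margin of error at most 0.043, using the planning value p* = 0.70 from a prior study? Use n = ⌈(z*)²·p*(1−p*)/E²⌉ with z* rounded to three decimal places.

z* = 1.282 at the 80% level.
p*(1−p*) = 0.70·0.30 = 0.2100.
Required n before rounding: 1.643524 × 0.2100 / 0.043² = 186.663.
⌈186.663⌉ = 187.

n = 187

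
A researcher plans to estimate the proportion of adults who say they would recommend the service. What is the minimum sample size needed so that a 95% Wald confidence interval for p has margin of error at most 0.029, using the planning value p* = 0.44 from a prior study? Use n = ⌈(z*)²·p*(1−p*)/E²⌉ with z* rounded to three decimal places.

n = 1126

z* = 1.960 at the 95% level.
p*(1−p*) = 0.2464.
Required n before rounding: 3.841600 × 0.2464 / 0.029² = 1125.529.
Rounding up, n = 1126.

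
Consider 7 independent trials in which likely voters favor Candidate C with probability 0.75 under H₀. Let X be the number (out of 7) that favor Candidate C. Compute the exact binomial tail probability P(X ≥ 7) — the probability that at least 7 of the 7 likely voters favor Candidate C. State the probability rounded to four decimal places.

P = 0.1335

X ~ Binomial(n=7, p=0.75).
P(X ≥ 7) = C(7,7)·0.75^7·0.25^0.
= 0.133484 = 0.1335.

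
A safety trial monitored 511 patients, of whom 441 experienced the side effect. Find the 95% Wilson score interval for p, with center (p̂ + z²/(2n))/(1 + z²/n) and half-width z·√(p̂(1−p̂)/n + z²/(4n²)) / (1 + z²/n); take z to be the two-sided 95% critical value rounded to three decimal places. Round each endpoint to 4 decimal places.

p̂ = 441/511 = 0.86301; z = 1.960, so z² = 3.841600.
Denominator 1 + z²/n = 1 + 3.841600/511 = 1.007518.
Center = (0.86301 + 0.003759)/1.007518 = 0.86030.
Radicand: p̂(1−p̂)/n + z²/(4n²) = 0.000231352 + 0.000003678 = 0.000235030.
Half-width = z·√(radicand)/denom = 1.960·0.015331/1.007518 = 0.02982.
CI: 0.86030 ± 0.02982 = (0.8305, 0.8901).

(0.8305, 0.8901)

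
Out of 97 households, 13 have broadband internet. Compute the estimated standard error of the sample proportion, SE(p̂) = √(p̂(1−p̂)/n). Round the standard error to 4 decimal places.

SE = 0.0346

The sample proportion is 13/97 = 0.13402.
p̂(1−p̂) = 0.116059.
SE = √(0.116059/97) = √0.001196485 = 0.0346.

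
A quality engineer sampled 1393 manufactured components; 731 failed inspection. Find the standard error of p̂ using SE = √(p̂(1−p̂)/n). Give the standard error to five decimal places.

The sample proportion is 731/1393 = 0.52477.
p̂(1−p̂) = 0.52477·0.47523 = 0.249386.
SE = √(0.249386/1393) = 0.01338.

SE = 0.01338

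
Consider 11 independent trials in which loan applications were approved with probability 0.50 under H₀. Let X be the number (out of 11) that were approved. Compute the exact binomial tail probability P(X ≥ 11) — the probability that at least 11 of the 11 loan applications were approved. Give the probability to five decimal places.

X ~ Binomial(n=11, p=0.50).
P(X ≥ 11) = C(11,11)·0.50^11·0.50^0.
= 0.000488 = 0.00049.

P = 0.00049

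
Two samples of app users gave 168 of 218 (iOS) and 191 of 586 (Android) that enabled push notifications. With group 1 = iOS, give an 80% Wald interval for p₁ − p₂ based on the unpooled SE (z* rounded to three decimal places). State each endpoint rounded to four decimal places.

(0.4006, 0.4888)

p̂₁ = 0.77064, p̂₂ = 0.32594, so the observed difference is 0.44470.
SE = √(0.000810793 + 0.000374919) = √0.001185712 = 0.034434.
z* = 1.282 at the 80% level. Margin of error = 0.04414.
CI: 0.44470 ± 0.04414 = (0.4006, 0.4888).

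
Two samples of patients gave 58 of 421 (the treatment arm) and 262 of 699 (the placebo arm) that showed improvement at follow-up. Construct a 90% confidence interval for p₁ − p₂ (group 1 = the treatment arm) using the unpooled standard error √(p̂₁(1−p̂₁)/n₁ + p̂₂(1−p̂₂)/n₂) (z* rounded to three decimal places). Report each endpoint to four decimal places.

(-0.2779, -0.1962)

p̂₁ = 0.13777, p̂₂ = 0.37482, so the observed difference is -0.23705.
Unpooled SE = √(p̂₁(1−p̂₁)/n₁ + p̂₂(1−p̂₂)/n₂) = √(0.000282155 + 0.000335236) = 0.024847.
z* = 1.645 at the 90% level. Margin = 1.645·0.024847 = 0.04087.
CI: -0.23705 ± 0.04087 = (-0.2779, -0.1962).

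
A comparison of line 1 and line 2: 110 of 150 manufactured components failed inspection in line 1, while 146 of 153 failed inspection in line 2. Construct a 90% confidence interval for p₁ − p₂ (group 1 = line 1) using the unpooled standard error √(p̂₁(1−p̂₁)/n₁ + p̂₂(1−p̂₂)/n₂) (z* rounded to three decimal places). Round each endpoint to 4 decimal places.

p̂₁ = 110/150 = 0.73333, p̂₂ = 146/153 = 0.95425; p̂₁ − p̂₂ = -0.22092.
SE = √(0.001303704 + 0.000285349) = √0.001589053 = 0.039863.
For 90% confidence, z* = 1.645. Margin = 1.645·0.039863 = 0.06557.
So the interval runs from -0.2865 to -0.1553.

(-0.2865, -0.1553)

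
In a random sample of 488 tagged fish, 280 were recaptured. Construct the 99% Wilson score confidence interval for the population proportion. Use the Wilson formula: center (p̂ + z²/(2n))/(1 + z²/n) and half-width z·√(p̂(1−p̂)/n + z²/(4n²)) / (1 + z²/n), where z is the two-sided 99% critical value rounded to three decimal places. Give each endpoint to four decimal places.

(0.5155, 0.6301)

Here p̂ = 280/488 = 0.57377 and z = 2.576 (z² = 6.635776).
1 + z²/n = 1.013598.
Center = (0.57377 + 0.006799)/1.013598 = 0.57278.
Radicand: p̂(1−p̂)/n + z²/(4n²) = 0.000501143 + 0.000006966 = 0.000508109.
Half-width = 2.576·√0.000508109/1.013598 = 0.05729.
So the interval runs from 0.5155 to 0.6301.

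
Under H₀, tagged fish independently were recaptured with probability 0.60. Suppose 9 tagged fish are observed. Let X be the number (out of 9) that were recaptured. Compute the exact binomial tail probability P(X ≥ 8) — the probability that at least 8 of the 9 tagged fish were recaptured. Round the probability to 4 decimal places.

P = 0.0705

X ~ Binomial(n=9, p=0.60).
P(X ≥ 8) = C(9,8)·0.60^8·0.40^1 + C(9,9)·0.60^9·0.40^0.
= 0.060466 + 0.010078 = 0.0705.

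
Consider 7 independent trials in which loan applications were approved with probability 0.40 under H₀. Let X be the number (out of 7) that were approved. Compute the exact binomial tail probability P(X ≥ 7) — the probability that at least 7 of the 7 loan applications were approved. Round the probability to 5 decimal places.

X ~ Binomial(n=7, p=0.40).
P(X ≥ 7) = C(7,7)·0.40^7·0.60^0.
= 0.001638 = 0.00164.

P = 0.00164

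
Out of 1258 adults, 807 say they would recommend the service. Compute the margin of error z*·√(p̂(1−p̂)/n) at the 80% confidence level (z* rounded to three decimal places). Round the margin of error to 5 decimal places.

The sample proportion is 807/1258 = 0.64149.
SE = √(p̂(1−p̂)/n) = √(0.229979/1258) = 0.013521.
The 80% critical value is z* = 1.282.
ME = 1.282·0.013521 = 0.01733.

ME = 0.01733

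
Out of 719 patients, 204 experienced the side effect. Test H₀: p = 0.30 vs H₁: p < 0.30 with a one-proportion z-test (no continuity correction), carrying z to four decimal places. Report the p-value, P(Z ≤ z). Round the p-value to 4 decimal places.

p-value = 0.1705

The sample proportion is 204/719 = 0.28373.
Under H₀, SE = √(p₀(1−p₀)/n) = √(0.30·0.70/719) = √0.000292072 = 0.017090.
z = (p̂ − p₀)/SE = (204/719 − 0.30)/0.017090 ≈ -0.9522.
p-value = P(Z ≤ z) with z = -0.9522 → 0.1705.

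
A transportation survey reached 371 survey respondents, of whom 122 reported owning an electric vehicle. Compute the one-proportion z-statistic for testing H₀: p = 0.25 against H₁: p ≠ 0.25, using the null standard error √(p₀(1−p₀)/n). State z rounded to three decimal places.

Sample proportion p̂ = 122/371 = 0.32884.
Null standard error: √(0.25·0.75/371) = √0.000505391 = 0.022481.
z = (p̂ − p₀)/SE = (0.32884 − 0.25)/0.022481 = 3.507.

z = 3.507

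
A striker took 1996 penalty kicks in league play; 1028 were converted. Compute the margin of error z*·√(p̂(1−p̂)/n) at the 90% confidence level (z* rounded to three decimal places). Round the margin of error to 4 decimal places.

ME = 0.0184

The sample proportion is 1028/1996 = 0.51503.
SE = √(p̂(1−p̂)/n) = √(0.249774/1996) = 0.011186.
For 90% confidence, z* = 1.645.
So ME = 0.0184.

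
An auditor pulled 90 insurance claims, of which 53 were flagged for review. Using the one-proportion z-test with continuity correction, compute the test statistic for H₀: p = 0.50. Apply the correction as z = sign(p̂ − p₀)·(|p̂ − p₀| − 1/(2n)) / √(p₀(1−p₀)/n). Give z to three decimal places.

z = 1.581

p̂ = 53/90 = 0.58889. p̂ − p₀ = 0.088889.
Continuity correction 1/(2n) = 1/180 = 0.005556.
Corrected numerator: |0.088889| − 0.005556 = 0.083333.
SE₀ = √(0.50·0.50/90) = 0.052705.
z = (+)0.083333/0.052705 = 1.581.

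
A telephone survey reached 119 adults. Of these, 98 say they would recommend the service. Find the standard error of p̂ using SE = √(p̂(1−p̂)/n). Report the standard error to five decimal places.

The sample proportion is 98/119 = 0.82353.
p̂(1−p̂) = 0.145328.
SE = √(0.145328/119) = √0.001221244 = 0.03495.

SE = 0.03495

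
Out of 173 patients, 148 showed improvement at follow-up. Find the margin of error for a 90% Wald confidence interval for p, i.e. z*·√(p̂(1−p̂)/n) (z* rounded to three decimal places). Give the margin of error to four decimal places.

The sample proportion is 148/173 = 0.85549.
SE = √(p̂(1−p̂)/n) = √(0.123626/173) = 0.026732.
The 90% critical value is z* = 1.645.
So ME = 0.0440.

ME = 0.0440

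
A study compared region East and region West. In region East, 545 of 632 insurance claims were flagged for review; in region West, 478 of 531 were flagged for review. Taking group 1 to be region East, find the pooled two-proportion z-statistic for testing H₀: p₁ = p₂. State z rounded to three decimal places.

p̂₁ = 545/632 = 0.86234, p̂₂ = 478/531 = 0.90019.
Pooled p̂ = (545+478)/(632+531) = 1023/1163 = 0.87962.
Pooled SE = √[0.1058874·0.00346552] ≈ 0.019156.
z = -0.03785/0.019156 = -1.976.

z = -1.976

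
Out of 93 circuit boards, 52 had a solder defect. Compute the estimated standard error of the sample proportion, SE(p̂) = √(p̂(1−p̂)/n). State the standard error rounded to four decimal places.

The sample proportion is 52/93 = 0.55914.
p̂(1−p̂) = 0.55914·0.44086 = 0.246502.
SE = √(0.246502/93) = 0.0515.

SE = 0.0515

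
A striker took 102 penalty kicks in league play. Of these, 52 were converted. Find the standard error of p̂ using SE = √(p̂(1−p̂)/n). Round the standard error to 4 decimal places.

The sample proportion is 52/102 = 0.50980.
p̂(1−p̂) = 0.249904.
Dividing by n and taking the root: √0.002450039 = 0.0495.

SE = 0.0495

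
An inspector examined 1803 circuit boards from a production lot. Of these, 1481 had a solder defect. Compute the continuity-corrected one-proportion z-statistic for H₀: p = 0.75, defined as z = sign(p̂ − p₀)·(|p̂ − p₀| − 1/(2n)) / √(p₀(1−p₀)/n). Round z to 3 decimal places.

With x = 1481 successes in n = 1803, p̂ = 0.82141. p̂ − p₀ = 0.071409.
Continuity correction 1/(2n) = 1/3606 = 0.000277.
Corrected numerator: |0.071409| − 0.000277 = 0.071132.
Null standard error: √(0.75·0.25/1803) = √0.000103993 = 0.010198.
z = +0.071132/0.010198 = 6.975.

z = 6.975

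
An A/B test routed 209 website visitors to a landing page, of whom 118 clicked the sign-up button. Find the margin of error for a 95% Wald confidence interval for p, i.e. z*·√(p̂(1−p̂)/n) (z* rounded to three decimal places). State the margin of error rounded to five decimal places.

ME = 0.06722

The sample proportion is 118/209 = 0.56459.
SE(p̂) = √(0.56459·0.43541/209) = 0.034296.
The 95% critical value is z* = 1.960.
ME = 1.960·0.034296 = 0.06722.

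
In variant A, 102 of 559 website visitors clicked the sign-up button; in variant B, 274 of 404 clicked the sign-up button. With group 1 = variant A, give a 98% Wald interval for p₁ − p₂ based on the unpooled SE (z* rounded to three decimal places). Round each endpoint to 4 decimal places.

p̂₁ = 0.18247, p̂₂ = 0.67822, so the observed difference is -0.49575.
SE = √(0.000266858 + 0.000540194) = √0.000807052 = 0.028409.
z* = 2.326 at the 98% level. Margin of error = 0.06608.
CI: -0.49575 ± 0.06608 = (-0.5618, -0.4297).

(-0.5618, -0.4297)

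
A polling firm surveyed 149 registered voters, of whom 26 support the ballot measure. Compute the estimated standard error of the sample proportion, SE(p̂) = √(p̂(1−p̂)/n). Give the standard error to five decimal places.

The sample proportion is 26/149 = 0.17450.
p̂(1−p̂) = 0.17450·0.82550 = 0.144050.
SE = √(0.144050/149) = √0.000966779 = 0.03109.

SE = 0.03109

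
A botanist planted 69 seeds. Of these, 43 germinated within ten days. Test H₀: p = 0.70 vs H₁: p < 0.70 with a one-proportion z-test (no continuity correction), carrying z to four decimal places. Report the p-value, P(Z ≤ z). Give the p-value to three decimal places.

p̂ = 43/69 = 0.62319.
Under H₀, SE = √(p₀(1−p₀)/n) = √(0.70·0.30/69) = √0.003043478 = 0.055168.
Test statistic (full precision, shown to 4 dp): z = (43/69 − 0.70)/SE₀ ≈ -1.3923.
p-value = P(Z ≤ z) with z = -1.3923 → 0.082.

p-value = 0.082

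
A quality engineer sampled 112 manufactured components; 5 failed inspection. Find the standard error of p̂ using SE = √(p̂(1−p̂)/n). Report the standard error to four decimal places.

SE = 0.0195

The sample proportion is 5/112 = 0.04464.
p̂(1−p̂) = 0.04464·0.95536 = 0.042647.
SE = √(0.042647/112) = √0.000380777 = 0.0195.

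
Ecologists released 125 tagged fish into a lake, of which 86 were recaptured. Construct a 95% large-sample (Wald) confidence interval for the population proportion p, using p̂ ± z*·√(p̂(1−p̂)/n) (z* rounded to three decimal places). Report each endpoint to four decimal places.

(0.6068, 0.7692)

p̂ = 86/125 = 0.68800.
Standard error of p̂: √(0.214656/125) = √0.001717248 = 0.041440.
For 95% confidence, z* = 1.960.
Margin = 1.960·0.041440 = 0.08122.
So the interval runs from 0.6068 to 0.7692.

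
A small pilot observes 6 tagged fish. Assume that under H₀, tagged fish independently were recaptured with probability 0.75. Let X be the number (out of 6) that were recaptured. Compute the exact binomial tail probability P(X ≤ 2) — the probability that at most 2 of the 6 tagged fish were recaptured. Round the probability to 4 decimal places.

X is binomial with n = 6 and p = 0.75.
P(X ≤ 2) = C(6,0)·0.75^0·0.25^6 + C(6,1)·0.75^1·0.25^5 + C(6,2)·0.75^2·0.25^4.
= 0.000244 + 0.004395 + 0.032959 = 0.0376.

P = 0.0376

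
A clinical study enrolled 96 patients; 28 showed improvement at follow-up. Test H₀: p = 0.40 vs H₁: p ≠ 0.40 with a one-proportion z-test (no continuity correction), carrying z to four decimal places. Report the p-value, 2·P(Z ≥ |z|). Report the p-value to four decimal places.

p-value = 0.0303

With x = 28 successes in n = 96, p̂ = 0.29167.
SE₀ = √(0.40·0.60/96) = 0.050000.
Test statistic (full precision, shown to 4 dp): z = (28/96 − 0.40)/SE₀ ≈ -2.1667.
p-value = 2·P(Z ≥ |z|) with z = -2.1667 → 0.0303.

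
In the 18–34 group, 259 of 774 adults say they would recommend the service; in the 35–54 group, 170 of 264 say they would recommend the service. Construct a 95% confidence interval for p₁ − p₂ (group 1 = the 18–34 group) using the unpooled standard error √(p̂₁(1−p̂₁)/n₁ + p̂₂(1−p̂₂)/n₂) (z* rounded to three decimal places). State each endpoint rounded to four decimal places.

(-0.3760, -0.2427)

p̂₁ = 259/774 = 0.33463, p̂₂ = 170/264 = 0.64394; p̂₁ − p̂₂ = -0.30931.
Unpooled SE = √(p̂₁(1−p̂₁)/n₁ + p̂₂(1−p̂₂)/n₂) = √(0.000287663 + 0.000868490) = 0.034002.
The 95% critical value is z* = 1.960. Margin of error = 0.06664.
So the interval runs from -0.3760 to -0.2427.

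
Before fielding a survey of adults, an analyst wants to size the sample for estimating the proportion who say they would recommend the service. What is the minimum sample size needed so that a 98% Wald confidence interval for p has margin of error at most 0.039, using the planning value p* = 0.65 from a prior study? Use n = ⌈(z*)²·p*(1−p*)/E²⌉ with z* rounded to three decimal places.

n = 810

For 98% confidence, z* = 2.326.
p*(1−p*) = 0.2275.
(z*)²·p*(1−p*)/E² = 5.410276·0.2275/0.001521 = 809.229.
⌈809.229⌉ = 810.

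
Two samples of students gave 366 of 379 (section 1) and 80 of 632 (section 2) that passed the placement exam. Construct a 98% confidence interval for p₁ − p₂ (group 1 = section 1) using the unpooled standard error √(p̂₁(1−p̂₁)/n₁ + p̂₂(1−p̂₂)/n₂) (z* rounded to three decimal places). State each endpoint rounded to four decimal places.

(0.8014, 0.8768)

p̂₁ = 366/379 = 0.96570, p̂₂ = 80/632 = 0.12658; p̂₁ − p̂₂ = 0.83912.
SE = √(0.000087399 + 0.000174935) = √0.000262334 = 0.016197.
z* = 2.326 at the 98% level. Margin of error = 0.03767.
Interval: 0.83912 ± 0.03767 → (0.8014, 0.8768).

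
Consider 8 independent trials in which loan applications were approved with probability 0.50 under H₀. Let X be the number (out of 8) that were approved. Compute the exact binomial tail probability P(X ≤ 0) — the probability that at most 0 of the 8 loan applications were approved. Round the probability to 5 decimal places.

X is binomial with n = 8 and p = 0.50.
P(X ≤ 0) = C(8,0)·0.50^0·0.50^8.
= 0.003906 = 0.00391.

P = 0.00391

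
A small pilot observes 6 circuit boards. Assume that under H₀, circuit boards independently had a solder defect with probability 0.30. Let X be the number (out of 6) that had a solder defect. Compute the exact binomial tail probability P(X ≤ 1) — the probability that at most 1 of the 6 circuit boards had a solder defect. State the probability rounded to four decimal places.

P = 0.4202

X ~ Binomial(n=6, p=0.30).
P(X ≤ 1) = C(6,0)·0.30^0·0.70^6 + C(6,1)·0.30^1·0.70^5.
= 0.117649 + 0.302526 = 0.4202.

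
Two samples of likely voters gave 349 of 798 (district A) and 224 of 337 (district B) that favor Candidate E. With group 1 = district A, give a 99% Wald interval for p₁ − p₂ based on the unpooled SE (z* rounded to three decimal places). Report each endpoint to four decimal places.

p̂₁ = 0.43734, p̂₂ = 0.66469, so the observed difference is -0.22735.
Unpooled SE = √(p̂₁(1−p̂₁)/n₁ + p̂₂(1−p̂₂)/n₂) = √(0.000308364 + 0.000661358) = 0.031140.
z* = 2.576 at the 99% level. Margin = 2.576·0.031140 = 0.08022.
So the interval runs from -0.3076 to -0.1471.

(-0.3076, -0.1471)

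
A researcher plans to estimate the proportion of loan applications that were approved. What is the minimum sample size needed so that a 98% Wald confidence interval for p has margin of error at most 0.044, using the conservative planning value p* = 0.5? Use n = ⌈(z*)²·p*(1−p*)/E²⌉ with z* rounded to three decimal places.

z* = 2.326 at the 98% level.
p*(1−p*) = 0.50·0.50 = 0.2500.
Required n before rounding: 5.410276 × 0.2500 / 0.044² = 698.641.
Rounding up, n = 699.

n = 699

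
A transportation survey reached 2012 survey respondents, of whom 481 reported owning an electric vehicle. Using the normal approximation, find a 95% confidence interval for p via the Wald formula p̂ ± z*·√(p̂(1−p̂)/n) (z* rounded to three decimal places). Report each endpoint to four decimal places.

Sample proportion p̂ = 481/2012 = 0.23907.
SE(p̂) = √(0.23907·0.76093/2012) = 0.009509.
For 95% confidence, z* = 1.960.
Margin of error: 1.960 × 0.009509 = 0.01864.
So the interval runs from 0.2204 to 0.2577.

(0.2204, 0.2577)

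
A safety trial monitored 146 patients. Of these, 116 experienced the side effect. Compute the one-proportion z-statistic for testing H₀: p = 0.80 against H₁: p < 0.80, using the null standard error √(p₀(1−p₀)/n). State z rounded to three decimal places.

z = -0.166

Sample proportion p̂ = 116/146 = 0.79452.
SE₀ = √(0.80·0.20/146) = 0.033104.
Test statistic: z = -0.00548/0.033104 = -0.166.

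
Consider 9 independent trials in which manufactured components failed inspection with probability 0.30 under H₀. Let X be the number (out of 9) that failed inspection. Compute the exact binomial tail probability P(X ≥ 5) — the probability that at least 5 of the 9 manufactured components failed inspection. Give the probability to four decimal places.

X is binomial with n = 9 and p = 0.30.
P(X ≥ 5) = Σ_{j=5}^{9} C(9,j)·0.30^j·0.70^{9−j}.
= 0.073514 + 0.021004 + 0.003858 + 0.000413 + 0.000020 = 0.0988.

P = 0.0988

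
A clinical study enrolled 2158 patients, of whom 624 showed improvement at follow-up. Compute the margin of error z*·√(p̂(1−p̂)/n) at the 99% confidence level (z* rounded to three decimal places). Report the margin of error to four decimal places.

ME = 0.0251

p̂ = 624/2158 = 0.28916.
SE(p̂) = √(0.28916·0.71084/2158) = 0.009760.
z* = 2.576 at the 99% level.
So ME = 0.0251.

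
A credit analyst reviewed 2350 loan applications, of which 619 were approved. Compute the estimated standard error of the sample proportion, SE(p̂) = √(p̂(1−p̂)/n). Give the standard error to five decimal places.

SE = 0.00909

p̂ = 619/2350 = 0.26340.
p̂(1−p̂) = 0.194020.
SE = √(0.194020/2350) = √0.000082562 = 0.00909.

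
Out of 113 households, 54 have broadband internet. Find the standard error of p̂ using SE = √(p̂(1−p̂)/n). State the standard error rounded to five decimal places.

SE = 0.04699

Sample proportion p̂ = 54/113 = 0.47788.
p̂(1−p̂) = 0.249511.
Dividing by n and taking the root: √0.002208062 = 0.04699.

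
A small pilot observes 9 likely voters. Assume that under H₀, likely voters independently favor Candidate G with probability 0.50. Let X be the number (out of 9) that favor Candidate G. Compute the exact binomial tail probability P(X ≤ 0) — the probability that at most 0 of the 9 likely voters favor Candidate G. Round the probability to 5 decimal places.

X ~ Binomial(n=9, p=0.50).
P(X ≤ 0) = C(9,0)·0.50^0·0.50^9.
= 0.001953 = 0.00195.

P = 0.00195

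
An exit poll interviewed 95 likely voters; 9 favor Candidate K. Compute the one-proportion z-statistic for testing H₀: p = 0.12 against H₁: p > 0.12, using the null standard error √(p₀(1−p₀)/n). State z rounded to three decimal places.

Sample proportion p̂ = 9/95 = 0.09474.
SE₀ = √(0.12·0.88/95) = 0.033340.
z = (p̂ − p₀)/SE = (0.09474 − 0.12)/0.033340 = -0.758.

z = -0.758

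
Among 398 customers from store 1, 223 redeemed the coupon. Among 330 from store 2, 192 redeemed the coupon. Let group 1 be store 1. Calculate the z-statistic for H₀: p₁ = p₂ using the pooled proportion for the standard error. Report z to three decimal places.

z = -0.584

Sample proportions: p̂₁ = 223/398 = 0.56030 and p̂₂ = 192/330 = 0.58182.
Pooled p̂ = (223+192)/(398+330) = 415/728 = 0.57005.
Pooled SE = √[0.2450923·0.00554287] ≈ 0.036858.
z = (p̂₁ − p̂₂)/SE = (0.56030 − 0.58182)/0.036858 = -0.02152/0.036858 = -0.584.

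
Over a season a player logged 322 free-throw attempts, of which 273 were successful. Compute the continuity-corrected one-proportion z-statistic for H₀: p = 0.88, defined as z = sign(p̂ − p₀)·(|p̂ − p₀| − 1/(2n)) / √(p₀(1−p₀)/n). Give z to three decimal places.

Sample proportion p̂ = 273/322 = 0.84783. p̂ − p₀ = -0.032174.
Continuity correction 1/(2n) = 1/644 = 0.001553.
Corrected numerator: |-0.032174| − 0.001553 = 0.030621.
Null standard error: √(0.88·0.12/322) = √0.000327950 = 0.018109.
z = (−)0.030621/0.018109 = -1.691.

z = -1.691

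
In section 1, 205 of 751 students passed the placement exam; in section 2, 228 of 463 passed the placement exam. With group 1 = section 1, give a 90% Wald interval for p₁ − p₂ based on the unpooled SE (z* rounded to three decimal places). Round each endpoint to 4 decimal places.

(-0.2661, -0.1728)

p̂₁ = 205/751 = 0.27297, p̂₂ = 228/463 = 0.49244; p̂₁ − p̂₂ = -0.21947.
SE = √(0.000264257 + 0.000539833) = √0.000804090 = 0.028356.
z* = 1.645 at the 90% level. Margin = 1.645·0.028356 = 0.04665.
CI: -0.21947 ± 0.04665 = (-0.2661, -0.1728).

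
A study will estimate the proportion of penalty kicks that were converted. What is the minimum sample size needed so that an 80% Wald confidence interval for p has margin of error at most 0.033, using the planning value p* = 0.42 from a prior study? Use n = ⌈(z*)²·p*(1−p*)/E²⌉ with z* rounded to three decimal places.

n = 368

The 80% critical value is z* = 1.282.
p*(1−p*) = 0.42·0.58 = 0.2436.
(z*)²·p*(1−p*)/E² = 1.643524·0.2436/0.001089 = 367.642.
Rounding up, n = 368.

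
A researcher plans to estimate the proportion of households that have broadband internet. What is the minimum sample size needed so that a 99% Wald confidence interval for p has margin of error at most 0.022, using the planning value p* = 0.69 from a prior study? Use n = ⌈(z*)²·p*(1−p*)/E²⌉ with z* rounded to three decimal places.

The 99% critical value is z* = 2.576.
p*(1−p*) = 0.69·0.31 = 0.2139.
Required n before rounding: 6.635776 × 0.2139 / 0.022² = 2932.629.
Rounding up, n = 2933.

n = 2933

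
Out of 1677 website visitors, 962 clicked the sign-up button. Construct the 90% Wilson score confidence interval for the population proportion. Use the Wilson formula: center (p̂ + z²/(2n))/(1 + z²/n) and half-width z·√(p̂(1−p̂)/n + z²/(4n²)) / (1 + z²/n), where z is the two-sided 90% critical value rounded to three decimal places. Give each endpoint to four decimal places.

Here p̂ = 962/1677 = 0.57364 and z = 1.645 (z² = 2.706025).
Denominator 1 + z²/n = 1 + 2.706025/1677 = 1.001614.
Center = (0.57364 + 0.000807)/1.001614 = 0.57352.
Radicand: p̂(1−p̂)/n + z²/(4n²) = 0.000145842 + 0.000000241 = 0.000146083.
Half-width = 1.645·√0.000146083/1.001614 = 0.01985.
Interval: 0.57352 ± 0.01985 → (0.5537, 0.5934).

(0.5537, 0.5934)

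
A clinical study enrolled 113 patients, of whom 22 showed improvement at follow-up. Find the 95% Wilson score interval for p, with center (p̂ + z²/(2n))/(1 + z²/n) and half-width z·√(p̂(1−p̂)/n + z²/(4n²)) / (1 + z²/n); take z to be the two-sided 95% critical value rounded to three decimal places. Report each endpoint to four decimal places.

p̂ = 22/113 = 0.19469; z = 1.960, so z² = 3.841600.
Denominator 1 + z²/n = 1 + 3.841600/113 = 1.033996.
Center = (0.19469 + 0.016998)/1.033996 = 0.20473.
Radicand: p̂(1−p̂)/n + z²/(4n²) = 0.001387486 + 0.000075213 = 0.001462699.
Half-width = z·√(radicand)/denom = 1.960·0.038245/1.033996 = 0.07250.
Interval: 0.20473 ± 0.07250 → (0.1322, 0.2772).

(0.1322, 0.2772)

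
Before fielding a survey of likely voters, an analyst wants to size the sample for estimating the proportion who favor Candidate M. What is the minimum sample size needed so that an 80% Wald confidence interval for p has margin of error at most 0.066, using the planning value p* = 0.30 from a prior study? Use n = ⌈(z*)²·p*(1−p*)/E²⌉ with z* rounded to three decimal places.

The 80% critical value is z* = 1.282.
p*(1−p*) = 0.30·0.70 = 0.2100.
(z*)²·p*(1−p*)/E² = 1.643524·0.2100/0.004356 = 79.233.
Rounding up, n = 80.

n = 80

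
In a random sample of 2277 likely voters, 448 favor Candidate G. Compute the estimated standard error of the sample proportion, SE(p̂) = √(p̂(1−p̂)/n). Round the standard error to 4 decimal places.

SE = 0.0083

p̂ = 448/2277 = 0.19675.
p̂(1−p̂) = 0.19675·0.80325 = 0.158039.
Dividing by n and taking the root: √0.000069407 = 0.0083.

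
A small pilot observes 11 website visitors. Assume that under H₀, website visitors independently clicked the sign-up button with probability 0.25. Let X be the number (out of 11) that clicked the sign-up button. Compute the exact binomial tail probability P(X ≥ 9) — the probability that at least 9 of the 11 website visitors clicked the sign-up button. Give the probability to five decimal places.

X is binomial with n = 11 and p = 0.25.
P(X ≥ 9) = C(11,9)·0.25^9·0.75^2 + C(11,10)·0.25^10·0.75^1 + C(11,11)·0.25^11·0.75^0.
= 0.000118 + 0.000008 + 0.000000 = 0.00013.

P = 0.00013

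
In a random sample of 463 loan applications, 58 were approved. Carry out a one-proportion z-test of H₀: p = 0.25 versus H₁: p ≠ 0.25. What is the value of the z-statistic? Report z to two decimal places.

z = -6.20

p̂ = 58/463 = 0.12527.
Under H₀, SE = √(p₀(1−p₀)/n) = √(0.25·0.75/463) = √0.000404968 = 0.020124.
z = (0.12527 − 0.25)/0.020124 = -0.12473/0.020124 = -6.20.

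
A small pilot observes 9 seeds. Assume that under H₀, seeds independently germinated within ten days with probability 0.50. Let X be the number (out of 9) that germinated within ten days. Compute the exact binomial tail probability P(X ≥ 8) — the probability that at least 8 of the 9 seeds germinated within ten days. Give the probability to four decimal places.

P = 0.0195

X is binomial with n = 9 and p = 0.50.
P(X ≥ 8) = C(9,8)·0.50^8·0.50^1 + C(9,9)·0.50^9·0.50^0.
= 0.017578 + 0.001953 = 0.0195.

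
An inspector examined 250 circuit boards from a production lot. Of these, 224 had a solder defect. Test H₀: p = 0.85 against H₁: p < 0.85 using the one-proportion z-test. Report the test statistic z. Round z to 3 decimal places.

z = 2.037

With x = 224 successes in n = 250, p̂ = 0.89600.
Under H₀, SE = √(p₀(1−p₀)/n) = √(0.85·0.15/250) = √0.000510000 = 0.022583.
z = (p̂ − p₀)/SE = (0.89600 − 0.85)/0.022583 = 2.037.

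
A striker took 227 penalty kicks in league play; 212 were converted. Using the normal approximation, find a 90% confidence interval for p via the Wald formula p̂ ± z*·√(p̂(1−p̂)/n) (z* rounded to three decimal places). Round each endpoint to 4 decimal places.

(0.9068, 0.9610)

With x = 212 successes in n = 227, p̂ = 0.93392.
SE(p̂) = √(0.93392·0.06608/227) = 0.016488.
z* = 1.645 at the 90% level.
Margin = 1.645·0.016488 = 0.02712.
So the interval runs from 0.9068 to 0.9610.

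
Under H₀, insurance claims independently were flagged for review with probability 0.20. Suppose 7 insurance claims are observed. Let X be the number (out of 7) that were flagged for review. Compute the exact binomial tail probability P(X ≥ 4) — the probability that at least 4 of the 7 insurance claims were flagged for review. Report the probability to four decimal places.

X is binomial with n = 7 and p = 0.20.
P(X ≥ 4) = C(7,4)·0.20^4·0.80^3 + C(7,5)·0.20^5·0.80^2 + C(7,6)·0.20^6·0.80^1 + C(7,7)·0.20^7·0.80^0.
= 0.028672 + 0.004301 + 0.000358 + 0.000013 = 0.0333.

P = 0.0333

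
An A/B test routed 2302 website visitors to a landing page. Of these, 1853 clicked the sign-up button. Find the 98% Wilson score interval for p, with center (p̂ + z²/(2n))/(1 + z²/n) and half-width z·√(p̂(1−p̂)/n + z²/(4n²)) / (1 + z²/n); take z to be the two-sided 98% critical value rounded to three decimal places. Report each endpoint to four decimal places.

(0.7850, 0.8234)

Here p̂ = 1853/2302 = 0.80495 and z = 2.326 (z² = 5.410276).
1 + z²/n = 1.002350.
Adjusted center: (0.80495 + z²/(2n))/1.002350 = 0.80424.
Radicand: p̂(1−p̂)/n + z²/(4n²) = 0.000068203 + 0.000000255 = 0.000068458.
Half-width = z·√(radicand)/denom = 2.326·0.008274/1.002350 = 0.01920.
Interval: 0.80424 ± 0.01920 → (0.7850, 0.8234).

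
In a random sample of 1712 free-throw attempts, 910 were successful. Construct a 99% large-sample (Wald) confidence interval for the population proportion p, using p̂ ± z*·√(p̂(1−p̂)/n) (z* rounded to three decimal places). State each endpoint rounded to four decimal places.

(0.5005, 0.5626)

p̂ = 910/1712 = 0.53154.
SE(p̂) = √(0.53154·0.46846/1712) = 0.012060.
For 99% confidence, z* = 2.576.
Margin of error: 2.576 × 0.012060 = 0.03107.
CI: 0.53154 ± 0.03107 = (0.5005, 0.5626).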